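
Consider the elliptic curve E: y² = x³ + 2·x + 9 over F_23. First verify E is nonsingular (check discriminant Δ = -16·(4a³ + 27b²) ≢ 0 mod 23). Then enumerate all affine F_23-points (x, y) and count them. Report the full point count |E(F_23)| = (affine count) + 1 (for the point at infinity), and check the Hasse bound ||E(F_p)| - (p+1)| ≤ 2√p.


Affine points = {(0, 3), (0, 20), (1, 9), (1, 14), (4, 9), (4, 14), (5, 11), (5, 12), (8, 10), (8, 13), (12, 6), (12, 17), (13, 1), (13, 22), (18, 9), (18, 14), (19, 11), (19, 12), (22, 11), (22, 12)}; affine count = 20; |E(F_23)| = 21.

Discriminant check: Δ ∝ 4a³ + 27b² = 4·2³ + 27·9² = 4·8 + 27·81 ≡ 11 (mod 23). Nonzero ⇒ E is nonsingular.
For each x ∈ F_23, compute rhs = x³ + 2·x + 9 mod 23, then count y ∈ F_23 with y² ≡ rhs.
  x = 0: rhs = 9, matching y values: 3, 20 (2 points).
  x = 1: rhs = 12, matching y values: 9, 14 (2 points).
  x = 2: rhs = 21, matching y values: none (0 points).
  x = 3: rhs = 19, matching y values: none (0 points).
  x = 4: rhs = 12, matching y values: 9, 14 (2 points).
  x = 5: rhs = 6, matching y values: 11, 12 (2 points).
  x = 6: rhs = 7, matching y values: none (0 points).
  x = 7: rhs = 21, matching y values: none (0 points).
  x = 8: rhs = 8, matching y values: 10, 13 (2 points).
  x = 9: rhs = 20, matching y values: none (0 points).
  x = 10: rhs = 17, matching y values: none (0 points).
  x = 11: rhs = 5, matching y values: none (0 points).
  x = 12: rhs = 13, matching y values: 6, 17 (2 points).
  x = 13: rhs = 1, matching y values: 1, 22 (2 points).
  x = 14: rhs = 21, matching y values: none (0 points).
  x = 15: rhs = 10, matching y values: none (0 points).
  x = 16: rhs = 20, matching y values: none (0 points).
  x = 17: rhs = 11, matching y values: none (0 points).
  x = 18: rhs = 12, matching y values: 9, 14 (2 points).
  x = 19: rhs = 6, matching y values: 11, 12 (2 points).
  x = 20: rhs = 22, matching y values: none (0 points).
  x = 21: rhs = 20, matching y values: none (0 points).
  x = 22: rhs = 6, matching y values: 11, 12 (2 points).
Total affine count: 20.
Full point count |E(F_23)| = 20 + 1 = 21.
Hasse bound: |21 − (23+1)| = |-3| = 3 ≤ 2√23 ≈ 9.5917 ✓.


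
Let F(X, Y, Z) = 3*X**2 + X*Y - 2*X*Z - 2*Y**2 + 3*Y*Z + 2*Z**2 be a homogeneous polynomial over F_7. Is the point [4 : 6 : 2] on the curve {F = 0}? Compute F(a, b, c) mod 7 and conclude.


F(4,6,2) ≡ 0 (mod 7); P is on the curve.

Evaluate F(4, 6, 2) term-by-term (mod 7).
  3*X**2 ↦ 3·16·1·1 = 48
  X*Y ↦ 1·4·6·1 = 24
  -2*X*Z ↦ -2·4·1·2 = -16
  -2*Y**2 ↦ -2·1·36·1 = -72
  3*Y*Z ↦ 3·1·6·2 = 36
  2*Z**2 ↦ 2·1·1·4 = 8
Sum: F(4, 6, 2) = (48) + (24) + (-16) + (-72) + (36) + (8) = 28.
Reducing mod 7: 28 ≡ 0 (mod 7).
Since F(a, b, c) ≡ 0 (mod 7), P lies on the curve.


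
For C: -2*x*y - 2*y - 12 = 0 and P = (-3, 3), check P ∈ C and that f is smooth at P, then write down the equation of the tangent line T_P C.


Tangent line at P: -6*x + 4*y - 30 = 0.

Step 1: f(-3, 3) = 0, so P lies on C.
Step 2: partial derivatives
  f_x(x, y) = -2*y, f_y(x, y) = -2*x - 2.
  f_x(P) = -6, f_y(P) = 4 (gradient nonzero, so P is smooth).
Step 3: tangent line at P: -6·(x − -3) + 4·(y − 3) = 0.
Expanding: -6*x + 4*y - 30 = 0.


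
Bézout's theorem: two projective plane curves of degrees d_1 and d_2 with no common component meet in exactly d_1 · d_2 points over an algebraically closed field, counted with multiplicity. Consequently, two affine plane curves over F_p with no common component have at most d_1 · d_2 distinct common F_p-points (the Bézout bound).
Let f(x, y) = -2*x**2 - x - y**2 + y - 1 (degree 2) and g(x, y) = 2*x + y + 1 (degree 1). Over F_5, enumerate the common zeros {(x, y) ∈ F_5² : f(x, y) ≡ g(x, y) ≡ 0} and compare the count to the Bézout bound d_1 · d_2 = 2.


Common zeros: ∅; count = 0; Bézout bound = 2.

deg(f) = 2, deg(g) = 1, so Bézout bound = 2.
Scan x ∈ F_5. For each x, list the y ∈ F_5 with f(x, y) ≡ 0 and those with g(x, y) ≡ 0 (mod 5); the common zeros in that column are the intersection.
  x = 0: f ≡ 0 at y ∈ ∅; g ≡ 0 at y ∈ {4}; common: ∅.
  x = 1: f ≡ 0 at y ∈ {3}; g ≡ 0 at y ∈ {2}; common: ∅.
  x = 2: f ≡ 0 at y ∈ ∅; g ≡ 0 at y ∈ {0}; common: ∅.
  x = 3: f ≡ 0 at y ∈ ∅; g ≡ 0 at y ∈ {3}; common: ∅.
  x = 4: f ≡ 0 at y ∈ ∅; g ≡ 0 at y ∈ {1}; common: ∅.
Collecting: common zeros = ∅, so the count is 0.
Comparison with the Bézout bound: 0 ≤ 2 = deg(f)·deg(g), as expected for curves with no common component (the affine F_5-count falls short of the bound because intersections may lie at infinity, over extension fields, or carry multiplicity).


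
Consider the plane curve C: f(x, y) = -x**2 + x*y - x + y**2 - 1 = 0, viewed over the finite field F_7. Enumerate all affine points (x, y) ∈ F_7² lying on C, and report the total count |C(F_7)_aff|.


Affine F_7-points: {(0, 1), (0, 6), (2, 0), (2, 5), (4, 0), (4, 3), (5, 3), (5, 6)}; count = 8.

For each of the 49 pairs (x, y) ∈ F_7², evaluate f(x, y) mod 7. Record the zeros.
  x = 0: [0↦6, 1↦0, 2↦3, 3↦1, 4↦1, 5↦3, 6↦0]  zeros at y ∈ {1, 6}
  x = 1: [0↦4, 1↦6, 2↦3, 3↦2, 4↦3, 5↦6, 6↦4]  zeros at y ∈ ∅
  x = 2: [0↦0, 1↦3, 2↦1, 3↦1, 4↦3, 5↦0, 6↦6]  zeros at y ∈ {0, 5}
  x = 3: [0↦1, 1↦5, 2↦4, 3↦5, 4↦1, 5↦6, 6↦6]  zeros at y ∈ ∅
  x = 4: [0↦0, 1↦5, 2↦5, 3↦0, 4↦4, 5↦3, 6↦4]  zeros at y ∈ {0, 3}
  x = 5: [0↦4, 1↦3, 2↦4, 3↦0, 4↦5, 5↦5, 6↦0]  zeros at y ∈ {3, 6}
  x = 6: [0↦6, 1↦6, 2↦1, 3↦5, 4↦4, 5↦5, 6↦1]  zeros at y ∈ ∅
Collecting zeros: affine points = {(0, 1), (0, 6), (2, 0), (2, 5), (4, 0), (4, 3), (5, 3), (5, 6)}.
Total count |C(F_7)_aff| = 8.


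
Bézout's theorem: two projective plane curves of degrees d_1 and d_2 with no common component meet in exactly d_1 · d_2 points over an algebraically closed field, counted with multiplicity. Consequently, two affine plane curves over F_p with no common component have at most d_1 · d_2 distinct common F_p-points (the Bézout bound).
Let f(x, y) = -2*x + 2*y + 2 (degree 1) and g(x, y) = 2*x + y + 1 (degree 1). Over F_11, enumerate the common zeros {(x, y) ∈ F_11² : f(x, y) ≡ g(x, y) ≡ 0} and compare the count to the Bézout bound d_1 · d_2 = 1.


Common zeros: {(0, 10)}; count = 1; Bézout bound = 1.

deg(f) = 1, deg(g) = 1, so Bézout bound = 1.
Scan x ∈ F_11. For each x, list the y ∈ F_11 with f(x, y) ≡ 0 and those with g(x, y) ≡ 0 (mod 11); the common zeros in that column are the intersection.
  x = 0: f ≡ 0 at y ∈ {10}; g ≡ 0 at y ∈ {10}; common: {10}.
  x = 1: f ≡ 0 at y ∈ {0}; g ≡ 0 at y ∈ {8}; common: ∅.
  x = 2: f ≡ 0 at y ∈ {1}; g ≡ 0 at y ∈ {6}; common: ∅.
  x = 3: f ≡ 0 at y ∈ {2}; g ≡ 0 at y ∈ {4}; common: ∅.
  x = 4: f ≡ 0 at y ∈ {3}; g ≡ 0 at y ∈ {2}; common: ∅.
  x = 5: f ≡ 0 at y ∈ {4}; g ≡ 0 at y ∈ {0}; common: ∅.
  x = 6: f ≡ 0 at y ∈ {5}; g ≡ 0 at y ∈ {9}; common: ∅.
  x = 7: f ≡ 0 at y ∈ {6}; g ≡ 0 at y ∈ {7}; common: ∅.
  x = 8: f ≡ 0 at y ∈ {7}; g ≡ 0 at y ∈ {5}; common: ∅.
  x = 9: f ≡ 0 at y ∈ {8}; g ≡ 0 at y ∈ {3}; common: ∅.
  x = 10: f ≡ 0 at y ∈ {9}; g ≡ 0 at y ∈ {1}; common: ∅.
Collecting: common zeros = {(0, 10)}, so the count is 1.
Comparison with the Bézout bound: 1 ≤ 1 = deg(f)·deg(g), as expected for curves with no common component (the bound is attained).


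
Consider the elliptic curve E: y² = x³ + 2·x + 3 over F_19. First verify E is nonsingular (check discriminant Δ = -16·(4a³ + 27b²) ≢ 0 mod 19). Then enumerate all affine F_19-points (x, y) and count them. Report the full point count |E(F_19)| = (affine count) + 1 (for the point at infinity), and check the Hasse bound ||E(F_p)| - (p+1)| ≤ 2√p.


Affine points = {(1, 5), (1, 14), (3, 6), (3, 13), (5, 9), (5, 10), (9, 3), (9, 16), (10, 4), (10, 15), (11, 8), (11, 11), (12, 8), (12, 11), (14, 1), (14, 18), (15, 8), (15, 11), (18, 0)}; affine count = 19; |E(F_19)| = 20.

Discriminant check: Δ ∝ 4a³ + 27b² = 4·2³ + 27·3² = 4·8 + 27·9 ≡ 9 (mod 19). Nonzero ⇒ E is nonsingular.
For each x ∈ F_19, compute rhs = x³ + 2·x + 3 mod 19, then count y ∈ F_19 with y² ≡ rhs.
  x = 0: rhs = 3, matching y values: none (0 points).
  x = 1: rhs = 6, matching y values: 5, 14 (2 points).
  x = 2: rhs = 15, matching y values: none (0 points).
  x = 3: rhs = 17, matching y values: 6, 13 (2 points).
  x = 4: rhs = 18, matching y values: none (0 points).
  x = 5: rhs = 5, matching y values: 9, 10 (2 points).
  x = 6: rhs = 3, matching y values: none (0 points).
  x = 7: rhs = 18, matching y values: none (0 points).
  x = 8: rhs = 18, matching y values: none (0 points).
  x = 9: rhs = 9, matching y values: 3, 16 (2 points).
  x = 10: rhs = 16, matching y values: 4, 15 (2 points).
  x = 11: rhs = 7, matching y values: 8, 11 (2 points).
  x = 12: rhs = 7, matching y values: 8, 11 (2 points).
  x = 13: rhs = 3, matching y values: none (0 points).
  x = 14: rhs = 1, matching y values: 1, 18 (2 points).
  x = 15: rhs = 7, matching y values: 8, 11 (2 points).
  x = 16: rhs = 8, matching y values: none (0 points).
  x = 17: rhs = 10, matching y values: none (0 points).
  x = 18: rhs = 0, matching y values: 0 (1 points).
Total affine count: 19.
Full point count |E(F_19)| = 19 + 1 = 20.
Hasse bound: |20 − (19+1)| = |0| = 0 ≤ 2√19 ≈ 8.7178 ✓.


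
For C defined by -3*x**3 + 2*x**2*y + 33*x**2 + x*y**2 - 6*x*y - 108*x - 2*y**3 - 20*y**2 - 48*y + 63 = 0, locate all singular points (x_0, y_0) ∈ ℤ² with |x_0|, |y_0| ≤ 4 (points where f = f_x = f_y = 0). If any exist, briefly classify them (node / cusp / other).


Singular points: {(3, -3)}; classification: cusp.

Compute partial derivatives:
  f_x = -9*x**2 + 4*x*y + 66*x + y**2 - 6*y - 108.
  f_y = 2*x**2 + 2*x*y - 6*x - 6*y**2 - 40*y - 48.
Scan x_0 ∈ {−4, ..., 4}. For each x_0, f_y(x_0, y) is a polynomial in y; find its integer roots y ∈ {−4, ..., 4}, then test f_x and f at those candidates.
  x = -4: f_y(-4, y) = -6*y**2 - 48*y + 8; no integer root y with |y| ≤ 4.
  x = -3: f_y(-3, y) = -6*y**2 - 46*y - 12; no integer root y with |y| ≤ 4.
  x = -2: f_y(-2, y) = -6*y**2 - 44*y - 28; no integer root y with |y| ≤ 4.
  x = -1: f_y(-1, y) = -6*y**2 - 42*y - 40; no integer root y with |y| ≤ 4.
  x = 0: f_y(0, y) = -6*y**2 - 40*y - 48; no integer root y with |y| ≤ 4.
  x = 1: f_y(1, y) = -6*y**2 - 38*y - 52; vanishes at y ∈ {-2}. (1, -2): f_x = -43 ≠ 0.
  x = 2: f_y(2, y) = -6*y**2 - 36*y - 52; no integer root y with |y| ≤ 4.
  x = 3: f_y(3, y) = -6*y**2 - 34*y - 48; vanishes at y ∈ {-3}. (3, -3): f_x = 0, f = 0 — SINGULAR.
  x = 4: f_y(4, y) = -6*y**2 - 32*y - 40; vanishes at y ∈ {-2}. (4, -2): f_x = -4 ≠ 0.
Only singular point on the grid: (3, -3).
Classify: substitute x = 3 + u, y = -3 + v and expand: f = -3*u**3 + 2*u**2*v + u*v**2 - 2*v**3 + v**2.
No constant or linear terms (consistent with a singular point). Quadratic part: v**2. Cubic part: -3*u**3 + 2*u**2*v + u*v**2 - 2*v**3.
The quadratic part v**2 is a perfect square, so there is a single (double) tangent line v = 0, i.e. y = -3. Restricting the cubic part to that line (v = 0) leaves -3*u**3 ≠ 0, so f is not divisible by v and the branch is v² ≈ 3*u**3 to lowest order — this is a cusp.
Classification: cusp.


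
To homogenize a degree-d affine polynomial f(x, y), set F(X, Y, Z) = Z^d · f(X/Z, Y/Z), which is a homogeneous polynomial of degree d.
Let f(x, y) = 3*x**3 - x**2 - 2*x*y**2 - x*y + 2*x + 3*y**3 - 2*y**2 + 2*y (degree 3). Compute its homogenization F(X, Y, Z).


F(X, Y, Z) = 3*X**3 - X**2*Z - 2*X*Y**2 - X*Y*Z + 2*X*Z**2 + 3*Y**3 - 2*Y**2*Z + 2*Y*Z**2

deg(f) = 3.
Substitute x = X/Z, y = Y/Z into f, then multiply by Z^3.
  monomial 3·x^3·y^0 ↦ 3·X^3·Y^0·Z^0.
  monomial -1·x^2·y^0 ↦ -1·X^2·Y^0·Z^1.
  monomial -2·x^1·y^2 ↦ -2·X^1·Y^2·Z^0.
  monomial -1·x^1·y^1 ↦ -1·X^1·Y^1·Z^1.
  monomial 2·x^1·y^0 ↦ 2·X^1·Y^0·Z^2.
  monomial 3·x^0·y^3 ↦ 3·X^0·Y^3·Z^0.
  monomial -2·x^0·y^2 ↦ -2·X^0·Y^2·Z^1.
  monomial 2·x^0·y^1 ↦ 2·X^0·Y^1·Z^2.
Collecting: F(X, Y, Z) = 3*X**3 - X**2*Z - 2*X*Y**2 - X*Y*Z + 2*X*Z**2 + 3*Y**3 - 2*Y**2*Z + 2*Y*Z**2.


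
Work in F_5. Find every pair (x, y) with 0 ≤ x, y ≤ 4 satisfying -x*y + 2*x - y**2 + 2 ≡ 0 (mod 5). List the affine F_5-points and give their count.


Affine F_5-points: {(3, 3), (3, 4), (4, 0), (4, 1)}; count = 4.

For each of the 25 pairs (x, y) ∈ F_5², evaluate f(x, y) mod 5. Record the zeros.
  x = 0: [0↦2, 1↦1, 2↦3, 3↦3, 4↦1]  zeros at y ∈ ∅
  x = 1: [0↦4, 1↦2, 2↦3, 3↦2, 4↦4]  zeros at y ∈ ∅
  x = 2: [0↦1, 1↦3, 2↦3, 3↦1, 4↦2]  zeros at y ∈ ∅
  x = 3: [0↦3, 1↦4, 2↦3, 3↦0, 4↦0]  zeros at y ∈ {3, 4}
  x = 4: [0↦0, 1↦0, 2↦3, 3↦4, 4↦3]  zeros at y ∈ {0, 1}
Collecting zeros: affine points = {(3, 3), (3, 4), (4, 0), (4, 1)}.
Total count |C(F_5)_aff| = 4.


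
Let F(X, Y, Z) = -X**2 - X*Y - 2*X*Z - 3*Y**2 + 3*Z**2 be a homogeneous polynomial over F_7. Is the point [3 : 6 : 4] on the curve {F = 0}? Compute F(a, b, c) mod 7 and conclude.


F(3,6,4) ≡ 1 (mod 7); P is NOT on the curve.

Evaluate F(3, 6, 4) term-by-term (mod 7).
  -X**2 ↦ -1·9·1·1 = -9
  -X*Y ↦ -1·3·6·1 = -18
  -2*X*Z ↦ -2·3·1·4 = -24
  -3*Y**2 ↦ -3·1·36·1 = -108
  3*Z**2 ↦ 3·1·1·16 = 48
Sum: F(3, 6, 4) = (-9) + (-18) + (-24) + (-108) + (48) = -111.
Reducing mod 7: -111 ≡ 1 (mod 7).
Since F(a, b, c) ≡ 1 ≠ 0 (mod 7), P does NOT lie on the curve.


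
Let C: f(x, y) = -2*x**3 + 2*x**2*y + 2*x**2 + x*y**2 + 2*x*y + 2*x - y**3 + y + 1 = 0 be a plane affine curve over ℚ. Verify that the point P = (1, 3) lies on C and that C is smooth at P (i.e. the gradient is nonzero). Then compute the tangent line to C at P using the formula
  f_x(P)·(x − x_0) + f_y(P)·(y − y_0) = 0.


Tangent line at P: 27*x - 16*y + 21 = 0.

Step 1: f(1, 3) = 0, so P lies on C.
Step 2: partial derivatives
  f_x(x, y) = -6*x**2 + 4*x*y + 4*x + y**2 + 2*y + 2, f_y(x, y) = 2*x**2 + 2*x*y + 2*x - 3*y**2 + 1.
  f_x(P) = 27, f_y(P) = -16 (gradient nonzero, so P is smooth).
Step 3: tangent line at P: 27·(x − 1) + -16·(y − 3) = 0.
Expanding: 27*x - 16*y + 21 = 0.


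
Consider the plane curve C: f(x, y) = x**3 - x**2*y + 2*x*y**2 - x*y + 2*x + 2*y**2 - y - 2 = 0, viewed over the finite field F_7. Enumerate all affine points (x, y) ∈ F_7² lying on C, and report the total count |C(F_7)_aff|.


Affine F_7-points: {(1, 3), (4, 0), (5, 0), (5, 2), (6, 2)}; count = 5.

For each of the 49 pairs (x, y) ∈ F_7², evaluate f(x, y) mod 7. Record the zeros.
  x = 0: [0↦5, 1↦6, 2↦4, 3↦6, 4↦5, 5↦1, 6↦1]  zeros at y ∈ ∅
  x = 1: [0↦1, 1↦2, 2↦4, 3↦0, 4↦4, 5↦2, 6↦1]  zeros at y ∈ {3}
  x = 2: [0↦3, 1↦2, 2↦6, 3↦1, 4↦1, 5↦6, 6↦2]  zeros at y ∈ ∅
  x = 3: [0↦3, 1↦5, 2↦2, 3↦1, 4↦2, 5↦5, 6↦3]  zeros at y ∈ ∅
  x = 4: [0↦0, 1↦3, 2↦5, 3↦6, 4↦6, 5↦5, 6↦3]  zeros at y ∈ {0}
  x = 5: [0↦0, 1↦2, 2↦0, 3↦1, 4↦5, 5↦5, 6↦1]  zeros at y ∈ {0, 2}
  x = 6: [0↦2, 1↦1, 2↦0, 3↦6, 4↦5, 5↦4, 6↦3]  zeros at y ∈ {2}
Collecting zeros: affine points = {(1, 3), (4, 0), (5, 0), (5, 2), (6, 2)}.
Total count |C(F_7)_aff| = 5.


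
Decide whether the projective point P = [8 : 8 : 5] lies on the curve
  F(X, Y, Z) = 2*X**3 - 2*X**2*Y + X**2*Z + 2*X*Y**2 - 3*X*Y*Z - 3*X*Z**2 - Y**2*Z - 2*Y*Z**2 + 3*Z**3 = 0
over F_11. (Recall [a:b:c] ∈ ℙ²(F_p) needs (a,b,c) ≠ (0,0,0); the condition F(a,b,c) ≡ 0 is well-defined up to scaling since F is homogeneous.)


F(8,8,5) ≡ 0 (mod 11); P is on the curve.

Evaluate F(8, 8, 5) term-by-term (mod 11).
  2*X**3 ↦ 2·512·1·1 = 1024
  -2*X**2*Y ↦ -2·64·8·1 = -1024
  X**2*Z ↦ 1·64·1·5 = 320
  2*X*Y**2 ↦ 2·8·64·1 = 1024
  -3*X*Y*Z ↦ -3·8·8·5 = -960
  -3*X*Z**2 ↦ -3·8·1·25 = -600
  -Y**2*Z ↦ -1·1·64·5 = -320
  -2*Y*Z**2 ↦ -2·1·8·25 = -400
  3*Z**3 ↦ 3·1·1·125 = 375
Sum: F(8, 8, 5) = (1024) + (-1024) + (320) + (1024) + (-960) + (-600) + (-320) + (-400) + (375) = -561.
Reducing mod 11: -561 ≡ 0 (mod 11).
Since F(a, b, c) ≡ 0 (mod 11), P lies on the curve.


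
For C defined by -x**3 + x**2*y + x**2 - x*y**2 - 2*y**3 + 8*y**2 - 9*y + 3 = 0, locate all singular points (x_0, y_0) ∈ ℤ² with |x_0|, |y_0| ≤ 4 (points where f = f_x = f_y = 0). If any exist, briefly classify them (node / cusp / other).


Singular points: {(1, 1)}; classification: node.

Compute partial derivatives:
  f_x = -3*x**2 + 2*x*y + 2*x - y**2.
  f_y = x**2 - 2*x*y - 6*y**2 + 16*y - 9.
Scan x_0 ∈ {−4, ..., 4}. For each x_0, f_y(x_0, y) is a polynomial in y; find its integer roots y ∈ {−4, ..., 4}, then test f_x and f at those candidates.
  x = -4: f_y(-4, y) = -6*y**2 + 24*y + 7; no integer root y with |y| ≤ 4.
  x = -3: f_y(-3, y) = -6*y**2 + 22*y; vanishes at y ∈ {0}. (-3, 0): f_x = -33 ≠ 0.
  x = -2: f_y(-2, y) = -6*y**2 + 20*y - 5; no integer root y with |y| ≤ 4.
  x = -1: f_y(-1, y) = -6*y**2 + 18*y - 8; no integer root y with |y| ≤ 4.
  x = 0: f_y(0, y) = -6*y**2 + 16*y - 9; no integer root y with |y| ≤ 4.
  x = 1: f_y(1, y) = -6*y**2 + 14*y - 8; vanishes at y ∈ {1}. (1, 1): f_x = 0, f = 0 — SINGULAR.
  x = 2: f_y(2, y) = -6*y**2 + 12*y - 5; no integer root y with |y| ≤ 4.
  x = 3: f_y(3, y) = -6*y**2 + 10*y; vanishes at y ∈ {0}. (3, 0): f_x = -21 ≠ 0.
  x = 4: f_y(4, y) = -6*y**2 + 8*y + 7; no integer root y with |y| ≤ 4.
Only singular point on the grid: (1, 1).
Classify: substitute x = 1 + u, y = 1 + v and expand: f = -u**3 + u**2*v - u**2 - u*v**2 - 2*v**3 + v**2.
No constant or linear terms (consistent with a singular point). Quadratic part: -u**2 + v**2. Cubic part: -u**3 + u**2*v - u*v**2 - 2*v**3.
The quadratic part v**2 - u**2 = (v − u)(v + u) splits into two distinct linear factors, so there are two distinct tangent lines y − 1 = ±(x − 1) — this is a node (ordinary double point).
Classification: node.


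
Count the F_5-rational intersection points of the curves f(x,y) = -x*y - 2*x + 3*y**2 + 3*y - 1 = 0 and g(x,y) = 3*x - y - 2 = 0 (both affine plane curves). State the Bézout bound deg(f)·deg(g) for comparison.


Common zeros: {(0, 3), (3, 2)}; count = 2; Bézout bound = 2.

deg(f) = 2, deg(g) = 1, so Bézout bound = 2.
Scan x ∈ F_5. For each x, list the y ∈ F_5 with f(x, y) ≡ 0 and those with g(x, y) ≡ 0 (mod 5); the common zeros in that column are the intersection.
  x = 0: f ≡ 0 at y ∈ {1, 3}; g ≡ 0 at y ∈ {3}; common: {3}.
  x = 1: f ≡ 0 at y ∈ {3}; g ≡ 0 at y ∈ {1}; common: ∅.
  x = 2: f ≡ 0 at y ∈ {0, 3}; g ≡ 0 at y ∈ {4}; common: ∅.
  x = 3: f ≡ 0 at y ∈ {2, 3}; g ≡ 0 at y ∈ {2}; common: {2}.
  x = 4: f ≡ 0 at y ∈ {3, 4}; g ≡ 0 at y ∈ {0}; common: ∅.
Collecting: common zeros = {(0, 3), (3, 2)}, so the count is 2.
Comparison with the Bézout bound: 2 ≤ 2 = deg(f)·deg(g), as expected for curves with no common component (the bound is attained).


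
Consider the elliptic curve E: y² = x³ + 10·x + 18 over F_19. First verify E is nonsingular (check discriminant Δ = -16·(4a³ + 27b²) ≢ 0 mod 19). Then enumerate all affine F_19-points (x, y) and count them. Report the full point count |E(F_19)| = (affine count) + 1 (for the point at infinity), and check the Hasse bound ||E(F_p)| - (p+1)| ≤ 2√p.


Affine points = {(6, 3), (6, 16), (9, 1), (9, 18), (10, 4), (10, 15), (12, 2), (12, 17), (15, 3), (15, 16), (17, 3), (17, 16), (18, 8), (18, 11)}; affine count = 14; |E(F_19)| = 15.

Discriminant check: Δ ∝ 4a³ + 27b² = 4·10³ + 27·18² = 4·1000 + 27·324 ≡ 18 (mod 19). Nonzero ⇒ E is nonsingular.
For each x ∈ F_19, compute rhs = x³ + 10·x + 18 mod 19, then count y ∈ F_19 with y² ≡ rhs.
  x = 0: rhs = 18, matching y values: none (0 points).
  x = 1: rhs = 10, matching y values: none (0 points).
  x = 2: rhs = 8, matching y values: none (0 points).
  x = 3: rhs = 18, matching y values: none (0 points).
  x = 4: rhs = 8, matching y values: none (0 points).
  x = 5: rhs = 3, matching y values: none (0 points).
  x = 6: rhs = 9, matching y values: 3, 16 (2 points).
  x = 7: rhs = 13, matching y values: none (0 points).
  x = 8: rhs = 2, matching y values: none (0 points).
  x = 9: rhs = 1, matching y values: 1, 18 (2 points).
  x = 10: rhs = 16, matching y values: 4, 15 (2 points).
  x = 11: rhs = 15, matching y values: none (0 points).
  x = 12: rhs = 4, matching y values: 2, 17 (2 points).
  x = 13: rhs = 8, matching y values: none (0 points).
  x = 14: rhs = 14, matching y values: none (0 points).
  x = 15: rhs = 9, matching y values: 3, 16 (2 points).
  x = 16: rhs = 18, matching y values: none (0 points).
  x = 17: rhs = 9, matching y values: 3, 16 (2 points).
  x = 18: rhs = 7, matching y values: 8, 11 (2 points).
Total affine count: 14.
Full point count |E(F_19)| = 14 + 1 = 15.
Hasse bound: |15 − (19+1)| = |-5| = 5 ≤ 2√19 ≈ 8.7178 ✓.


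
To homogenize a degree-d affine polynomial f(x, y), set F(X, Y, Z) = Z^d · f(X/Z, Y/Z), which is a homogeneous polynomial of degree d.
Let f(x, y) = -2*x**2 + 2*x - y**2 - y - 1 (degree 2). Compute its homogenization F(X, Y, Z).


F(X, Y, Z) = -2*X**2 + 2*X*Z - Y**2 - Y*Z - Z**2

deg(f) = 2.
Substitute x = X/Z, y = Y/Z into f, then multiply by Z^2.
  monomial -2·x^2·y^0 ↦ -2·X^2·Y^0·Z^0.
  monomial 2·x^1·y^0 ↦ 2·X^1·Y^0·Z^1.
  monomial -1·x^0·y^2 ↦ -1·X^0·Y^2·Z^0.
  monomial -1·x^0·y^1 ↦ -1·X^0·Y^1·Z^1.
  monomial -1·x^0·y^0 ↦ -1·X^0·Y^0·Z^2.
Collecting: F(X, Y, Z) = -2*X**2 + 2*X*Z - Y**2 - Y*Z - Z**2.


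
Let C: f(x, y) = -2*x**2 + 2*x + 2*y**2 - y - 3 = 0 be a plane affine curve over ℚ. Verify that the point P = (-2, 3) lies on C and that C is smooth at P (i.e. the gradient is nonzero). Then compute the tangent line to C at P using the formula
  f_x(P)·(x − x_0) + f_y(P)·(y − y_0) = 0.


Tangent line at P: 10*x + 11*y - 13 = 0.

Step 1: f(-2, 3) = 0, so P lies on C.
Step 2: partial derivatives
  f_x(x, y) = 2 - 4*x, f_y(x, y) = 4*y - 1.
  f_x(P) = 10, f_y(P) = 11 (gradient nonzero, so P is smooth).
Step 3: tangent line at P: 10·(x − -2) + 11·(y − 3) = 0.
Expanding: 10*x + 11*y - 13 = 0.


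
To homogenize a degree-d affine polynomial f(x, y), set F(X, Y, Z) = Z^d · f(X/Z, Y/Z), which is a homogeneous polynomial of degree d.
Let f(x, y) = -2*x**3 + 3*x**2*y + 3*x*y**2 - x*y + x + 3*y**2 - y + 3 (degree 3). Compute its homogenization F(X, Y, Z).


F(X, Y, Z) = -2*X**3 + 3*X**2*Y + 3*X*Y**2 - X*Y*Z + X*Z**2 + 3*Y**2*Z - Y*Z**2 + 3*Z**3

deg(f) = 3.
Substitute x = X/Z, y = Y/Z into f, then multiply by Z^3.
  monomial -2·x^3·y^0 ↦ -2·X^3·Y^0·Z^0.
  monomial 3·x^2·y^1 ↦ 3·X^2·Y^1·Z^0.
  monomial 3·x^1·y^2 ↦ 3·X^1·Y^2·Z^0.
  monomial -1·x^1·y^1 ↦ -1·X^1·Y^1·Z^1.
  monomial 1·x^1·y^0 ↦ 1·X^1·Y^0·Z^2.
  monomial 3·x^0·y^2 ↦ 3·X^0·Y^2·Z^1.
  monomial -1·x^0·y^1 ↦ -1·X^0·Y^1·Z^2.
  monomial 3·x^0·y^0 ↦ 3·X^0·Y^0·Z^3.
Collecting: F(X, Y, Z) = -2*X**3 + 3*X**2*Y + 3*X*Y**2 - X*Y*Z + X*Z**2 + 3*Y**2*Z - Y*Z**2 + 3*Z**3.


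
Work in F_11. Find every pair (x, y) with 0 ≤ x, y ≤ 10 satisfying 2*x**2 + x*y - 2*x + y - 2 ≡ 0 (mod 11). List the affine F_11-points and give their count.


Affine F_11-points: {(0, 2), (1, 1), (2, 3), (3, 3), (4, 0), (5, 1), (6, 9), (7, 9), (8, 0), (9, 10)}; count = 10.

For each of the 121 pairs (x, y) ∈ F_11², evaluate f(x, y) mod 11. Record the zeros.
  x = 0: [0↦9, 1↦10, 2↦0, 3↦1, 4↦2, 5↦3, 6↦4, 7↦5, 8↦6, 9↦7, 10↦8]  zeros at y ∈ {2}
  x = 1: [0↦9, 1↦0, 2↦2, 3↦4, 4↦6, 5↦8, 6↦10, 7↦1, 8↦3, 9↦5, 10↦7]  zeros at y ∈ {1}
  x = 2: [0↦2, 1↦5, 2↦8, 3↦0, 4↦3, 5↦6, 6↦9, 7↦1, 8↦4, 9↦7, 10↦10]  zeros at y ∈ {3}
  x = 3: [0↦10, 1↦3, 2↦7, 3↦0, 4↦4, 5↦8, 6↦1, 7↦5, 8↦9, 9↦2, 10↦6]  zeros at y ∈ {3}
  x = 4: [0↦0, 1↦5, 2↦10, 3↦4, 4↦9, 5↦3, 6↦8, 7↦2, 8↦7, 9↦1, 10↦6]  zeros at y ∈ {0}
  x = 5: [0↦5, 1↦0, 2↦6, 3↦1, 4↦7, 5↦2, 6↦8, 7↦3, 8↦9, 9↦4, 10↦10]  zeros at y ∈ {1}
  x = 6: [0↦3, 1↦10, 2↦6, 3↦2, 4↦9, 5↦5, 6↦1, 7↦8, 8↦4, 9↦0, 10↦7]  zeros at y ∈ {9}
  x = 7: [0↦5, 1↦2, 2↦10, 3↦7, 4↦4, 5↦1, 6↦9, 7↦6, 8↦3, 9↦0, 10↦8]  zeros at y ∈ {9}
  x = 8: [0↦0, 1↦9, 2↦7, 3↦5, 4↦3, 5↦1, 6↦10, 7↦8, 8↦6, 9↦4, 10↦2]  zeros at y ∈ {0}
  x = 9: [0↦10, 1↦9, 2↦8, 3↦7, 4↦6, 5↦5, 6↦4, 7↦3, 8↦2, 9↦1, 10↦0]  zeros at y ∈ {10}
  x = 10: [0↦2, 1↦2, 2↦2, 3↦2, 4↦2, 5↦2, 6↦2, 7↦2, 8↦2, 9↦2, 10↦2]  zeros at y ∈ ∅
Collecting zeros: affine points = {(0, 2), (1, 1), (2, 3), (3, 3), (4, 0), (5, 1), (6, 9), (7, 9), (8, 0), (9, 10)}.
Total count |C(F_11)_aff| = 10.


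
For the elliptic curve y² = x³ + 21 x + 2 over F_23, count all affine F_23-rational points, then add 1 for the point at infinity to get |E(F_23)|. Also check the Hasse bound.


Affine points = {(0, 5), (0, 18), (1, 1), (1, 22), (2, 11), (2, 12), (3, 0), (4, 9), (4, 14), (5, 5), (5, 18), (7, 3), (7, 20), (9, 0), (10, 4), (10, 19), (11, 0), (12, 2), (12, 21), (14, 2), (14, 21), (15, 9), (15, 14), (16, 8), (16, 15), (18, 5), (18, 18), (20, 2), (20, 21), (22, 7), (22, 16)}; affine count = 31; |E(F_23)| = 32.

Discriminant check: Δ ∝ 4a³ + 27b² = 4·21³ + 27·2² = 4·9261 + 27·4 ≡ 7 (mod 23). Nonzero ⇒ E is nonsingular.
For each x ∈ F_23, compute rhs = x³ + 21·x + 2 mod 23, then count y ∈ F_23 with y² ≡ rhs.
  x = 0: rhs = 2, matching y values: 5, 18 (2 points).
  x = 1: rhs = 1, matching y values: 1, 22 (2 points).
  x = 2: rhs = 6, matching y values: 11, 12 (2 points).
  x = 3: rhs = 0, matching y values: 0 (1 points).
  x = 4: rhs = 12, matching y values: 9, 14 (2 points).
  x = 5: rhs = 2, matching y values: 5, 18 (2 points).
  x = 6: rhs = 22, matching y values: none (0 points).
  x = 7: rhs = 9, matching y values: 3, 20 (2 points).
  x = 8: rhs = 15, matching y values: none (0 points).
  x = 9: rhs = 0, matching y values: 0 (1 points).
  x = 10: rhs = 16, matching y values: 4, 19 (2 points).
  x = 11: rhs = 0, matching y values: 0 (1 points).
  x = 12: rhs = 4, matching y values: 2, 21 (2 points).
  x = 13: rhs = 11, matching y values: none (0 points).
  x = 14: rhs = 4, matching y values: 2, 21 (2 points).
  x = 15: rhs = 12, matching y values: 9, 14 (2 points).
  x = 16: rhs = 18, matching y values: 8, 15 (2 points).
  x = 17: rhs = 5, matching y values: none (0 points).
  x = 18: rhs = 2, matching y values: 5, 18 (2 points).
  x = 19: rhs = 15, matching y values: none (0 points).
  x = 20: rhs = 4, matching y values: 2, 21 (2 points).
  x = 21: rhs = 21, matching y values: none (0 points).
  x = 22: rhs = 3, matching y values: 7, 16 (2 points).
Total affine count: 31.
Full point count |E(F_23)| = 31 + 1 = 32.
Hasse bound: |32 − (23+1)| = |8| = 8 ≤ 2√23 ≈ 9.5917 ✓.


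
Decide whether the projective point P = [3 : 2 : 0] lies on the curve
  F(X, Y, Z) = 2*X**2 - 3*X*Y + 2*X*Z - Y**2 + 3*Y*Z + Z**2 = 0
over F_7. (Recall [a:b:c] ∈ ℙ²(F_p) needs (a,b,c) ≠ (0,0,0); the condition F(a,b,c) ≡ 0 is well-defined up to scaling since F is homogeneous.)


F(3,2,0) ≡ 3 (mod 7); P is NOT on the curve.

Evaluate F(3, 2, 0) term-by-term (mod 7).
  2*X**2 ↦ 2·9·1·1 = 18
  -3*X*Y ↦ -3·3·2·1 = -18
  2*X*Z ↦ 2·3·1·0 = 0
  -Y**2 ↦ -1·1·4·1 = -4
  3*Y*Z ↦ 3·1·2·0 = 0
  Z**2 ↦ 1·1·1·0 = 0
Sum: F(3, 2, 0) = (18) + (-18) + (0) + (-4) + (0) + (0) = -4.
Reducing mod 7: -4 ≡ 3 (mod 7).
Since F(a, b, c) ≡ 3 ≠ 0 (mod 7), P does NOT lie on the curve.


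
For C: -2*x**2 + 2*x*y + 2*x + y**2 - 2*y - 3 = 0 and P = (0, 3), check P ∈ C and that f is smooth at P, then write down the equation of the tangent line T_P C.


Tangent line at P: 8*x + 4*y - 12 = 0.

Step 1: f(0, 3) = 0, so P lies on C.
Step 2: partial derivatives
  f_x(x, y) = -4*x + 2*y + 2, f_y(x, y) = 2*x + 2*y - 2.
  f_x(P) = 8, f_y(P) = 4 (gradient nonzero, so P is smooth).
Step 3: tangent line at P: 8·(x − 0) + 4·(y − 3) = 0.
Expanding: 8*x + 4*y - 12 = 0.


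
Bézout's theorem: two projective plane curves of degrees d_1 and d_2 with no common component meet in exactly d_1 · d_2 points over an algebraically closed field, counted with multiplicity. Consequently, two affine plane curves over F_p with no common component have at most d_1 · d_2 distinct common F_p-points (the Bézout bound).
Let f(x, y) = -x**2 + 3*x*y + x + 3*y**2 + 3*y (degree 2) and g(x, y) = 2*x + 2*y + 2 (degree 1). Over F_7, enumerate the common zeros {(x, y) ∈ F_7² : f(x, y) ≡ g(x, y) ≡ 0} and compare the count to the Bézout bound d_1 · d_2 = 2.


Common zeros: {(0, 6), (1, 5)}; count = 2; Bézout bound = 2.

deg(f) = 2, deg(g) = 1, so Bézout bound = 2.
Scan x ∈ F_7. For each x, list the y ∈ F_7 with f(x, y) ≡ 0 and those with g(x, y) ≡ 0 (mod 7); the common zeros in that column are the intersection.
  x = 0: f ≡ 0 at y ∈ {0, 6}; g ≡ 0 at y ∈ {6}; common: {6}.
  x = 1: f ≡ 0 at y ∈ {0, 5}; g ≡ 0 at y ∈ {5}; common: {5}.
  x = 2: f ≡ 0 at y ∈ {2}; g ≡ 0 at y ∈ {4}; common: ∅.
  x = 3: f ≡ 0 at y ∈ ∅; g ≡ 0 at y ∈ {3}; common: ∅.
  x = 4: f ≡ 0 at y ∈ ∅; g ≡ 0 at y ∈ {2}; common: ∅.
  x = 5: f ≡ 0 at y ∈ {2, 6}; g ≡ 0 at y ∈ {1}; common: ∅.
  x = 6: f ≡ 0 at y ∈ ∅; g ≡ 0 at y ∈ {0}; common: ∅.
Collecting: common zeros = {(0, 6), (1, 5)}, so the count is 2.
Comparison with the Bézout bound: 2 ≤ 2 = deg(f)·deg(g), as expected for curves with no common component (the bound is attained).


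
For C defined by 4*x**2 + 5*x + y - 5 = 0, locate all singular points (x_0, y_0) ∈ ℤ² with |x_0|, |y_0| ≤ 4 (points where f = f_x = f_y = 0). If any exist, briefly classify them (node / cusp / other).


No singular points in the scanned grid; C is smooth there.

Compute partial derivatives:
  f_x = 8*x + 5.
  f_y = 1.
f_y = 1 is a nonzero constant, so f_y never vanishes: no point (x, y) can satisfy f = f_x = f_y = 0. In particular no (x, y) ∈ {−4, ..., 4}² is singular; the curve is smooth.


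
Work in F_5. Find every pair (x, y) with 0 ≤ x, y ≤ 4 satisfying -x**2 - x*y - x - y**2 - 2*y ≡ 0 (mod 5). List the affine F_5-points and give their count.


Affine F_5-points: {(0, 0), (0, 3), (1, 3), (1, 4), (4, 0), (4, 4)}; count = 6.

For each of the 25 pairs (x, y) ∈ F_5², evaluate f(x, y) mod 5. Record the zeros.
  x = 0: [0↦0, 1↦2, 2↦2, 3↦0, 4↦1]  zeros at y ∈ {0, 3}
  x = 1: [0↦3, 1↦4, 2↦3, 3↦0, 4↦0]  zeros at y ∈ {3, 4}
  x = 2: [0↦4, 1↦4, 2↦2, 3↦3, 4↦2]  zeros at y ∈ ∅
  x = 3: [0↦3, 1↦2, 2↦4, 3↦4, 4↦2]  zeros at y ∈ ∅
  x = 4: [0↦0, 1↦3, 2↦4, 3↦3, 4↦0]  zeros at y ∈ {0, 4}
Collecting zeros: affine points = {(0, 0), (0, 3), (1, 3), (1, 4), (4, 0), (4, 4)}.
Total count |C(F_5)_aff| = 6.


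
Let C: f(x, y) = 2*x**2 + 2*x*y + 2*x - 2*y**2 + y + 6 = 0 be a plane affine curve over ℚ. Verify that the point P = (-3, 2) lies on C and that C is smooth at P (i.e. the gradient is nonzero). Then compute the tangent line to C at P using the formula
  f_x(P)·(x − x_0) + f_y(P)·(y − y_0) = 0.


Tangent line at P: -6*x - 13*y + 8 = 0.

Step 1: f(-3, 2) = 0, so P lies on C.
Step 2: partial derivatives
  f_x(x, y) = 4*x + 2*y + 2, f_y(x, y) = 2*x - 4*y + 1.
  f_x(P) = -6, f_y(P) = -13 (gradient nonzero, so P is smooth).
Step 3: tangent line at P: -6·(x − -3) + -13·(y − 2) = 0.
Expanding: -6*x - 13*y + 8 = 0.


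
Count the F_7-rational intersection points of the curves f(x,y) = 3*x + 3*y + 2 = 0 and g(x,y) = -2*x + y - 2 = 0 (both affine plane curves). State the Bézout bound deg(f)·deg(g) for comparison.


Common zeros: {(3, 1)}; count = 1; Bézout bound = 1.

deg(f) = 1, deg(g) = 1, so Bézout bound = 1.
Scan x ∈ F_7. For each x, list the y ∈ F_7 with f(x, y) ≡ 0 and those with g(x, y) ≡ 0 (mod 7); the common zeros in that column are the intersection.
  x = 0: f ≡ 0 at y ∈ {4}; g ≡ 0 at y ∈ {2}; common: ∅.
  x = 1: f ≡ 0 at y ∈ {3}; g ≡ 0 at y ∈ {4}; common: ∅.
  x = 2: f ≡ 0 at y ∈ {2}; g ≡ 0 at y ∈ {6}; common: ∅.
  x = 3: f ≡ 0 at y ∈ {1}; g ≡ 0 at y ∈ {1}; common: {1}.
  x = 4: f ≡ 0 at y ∈ {0}; g ≡ 0 at y ∈ {3}; common: ∅.
  x = 5: f ≡ 0 at y ∈ {6}; g ≡ 0 at y ∈ {5}; common: ∅.
  x = 6: f ≡ 0 at y ∈ {5}; g ≡ 0 at y ∈ {0}; common: ∅.
Collecting: common zeros = {(3, 1)}, so the count is 1.
Comparison with the Bézout bound: 1 ≤ 1 = deg(f)·deg(g), as expected for curves with no common component (the bound is attained).


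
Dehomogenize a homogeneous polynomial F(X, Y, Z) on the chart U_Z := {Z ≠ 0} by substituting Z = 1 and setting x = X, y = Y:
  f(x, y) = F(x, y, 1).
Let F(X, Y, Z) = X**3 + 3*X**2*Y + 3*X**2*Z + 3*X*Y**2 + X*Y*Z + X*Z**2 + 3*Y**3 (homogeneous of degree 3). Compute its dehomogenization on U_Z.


f(x, y) = x**3 + 3*x**2*y + 3*x**2 + 3*x*y**2 + x*y + x + 3*y**3

On U_Z we set Z = 1. Each monomial c·X^i·Y^j·Z^k in F becomes c·x^i·y^j·1^k = c·x^i·y^j.
Substituting Z = 1: F(X, Y, 1) = x**3 + 3*x**2*y + 3*x**2 + 3*x*y**2 + x*y + x + 3*y**3.
Note: deg(f) ≤ deg(F) = 3; strict inequality happens when F is divisible by Z (lost terms).


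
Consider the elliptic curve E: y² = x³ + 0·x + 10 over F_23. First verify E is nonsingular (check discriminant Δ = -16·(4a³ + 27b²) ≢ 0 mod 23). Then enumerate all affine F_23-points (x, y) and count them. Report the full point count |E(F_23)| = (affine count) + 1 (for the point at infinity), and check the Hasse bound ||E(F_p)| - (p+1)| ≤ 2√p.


Affine points = {(2, 8), (2, 15), (7, 10), (7, 13), (8, 4), (8, 19), (9, 7), (9, 16), (12, 6), (12, 17), (15, 2), (15, 21), (16, 9), (16, 14), (17, 1), (17, 22), (18, 0), (20, 11), (20, 12), (21, 5), (21, 18), (22, 3), (22, 20)}; affine count = 23; |E(F_23)| = 24.

Discriminant check: Δ ∝ 4a³ + 27b² = 4·0³ + 27·10² = 4·0 + 27·100 ≡ 9 (mod 23). Nonzero ⇒ E is nonsingular.
For each x ∈ F_23, compute rhs = x³ + 0·x + 10 mod 23, then count y ∈ F_23 with y² ≡ rhs.
  x = 0: rhs = 10, matching y values: none (0 points).
  x = 1: rhs = 11, matching y values: none (0 points).
  x = 2: rhs = 18, matching y values: 8, 15 (2 points).
  x = 3: rhs = 14, matching y values: none (0 points).
  x = 4: rhs = 5, matching y values: none (0 points).
  x = 5: rhs = 20, matching y values: none (0 points).
  x = 6: rhs = 19, matching y values: none (0 points).
  x = 7: rhs = 8, matching y values: 10, 13 (2 points).
  x = 8: rhs = 16, matching y values: 4, 19 (2 points).
  x = 9: rhs = 3, matching y values: 7, 16 (2 points).
  x = 10: rhs = 21, matching y values: none (0 points).
  x = 11: rhs = 7, matching y values: none (0 points).
  x = 12: rhs = 13, matching y values: 6, 17 (2 points).
  x = 13: rhs = 22, matching y values: none (0 points).
  x = 14: rhs = 17, matching y values: none (0 points).
  x = 15: rhs = 4, matching y values: 2, 21 (2 points).
  x = 16: rhs = 12, matching y values: 9, 14 (2 points).
  x = 17: rhs = 1, matching y values: 1, 22 (2 points).
  x = 18: rhs = 0, matching y values: 0 (1 points).
  x = 19: rhs = 15, matching y values: none (0 points).
  x = 20: rhs = 6, matching y values: 11, 12 (2 points).
  x = 21: rhs = 2, matching y values: 5, 18 (2 points).
  x = 22: rhs = 9, matching y values: 3, 20 (2 points).
Total affine count: 23.
Full point count |E(F_23)| = 23 + 1 = 24.
Hasse bound: |24 − (23+1)| = |0| = 0 ≤ 2√23 ≈ 9.5917 ✓.


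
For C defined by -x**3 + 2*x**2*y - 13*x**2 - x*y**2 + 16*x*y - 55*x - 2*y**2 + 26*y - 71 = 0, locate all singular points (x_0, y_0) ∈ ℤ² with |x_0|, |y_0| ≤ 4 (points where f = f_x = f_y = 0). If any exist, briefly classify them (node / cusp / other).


Singular points: {(-3, 2)}; classification: cusp.

Compute partial derivatives:
  f_x = -3*x**2 + 4*x*y - 26*x - y**2 + 16*y - 55.
  f_y = 2*x**2 - 2*x*y + 16*x - 4*y + 26.
Scan x_0 ∈ {−4, ..., 4}. For each x_0, f_y(x_0, y) is a polynomial in y; find its integer roots y ∈ {−4, ..., 4}, then test f_x and f at those candidates.
  x = -4: f_y(-4, y) = 4*y - 6; no integer root y with |y| ≤ 4.
  x = -3: f_y(-3, y) = 2*y - 4; vanishes at y ∈ {2}. (-3, 2): f_x = 0, f = 0 — SINGULAR.
  x = -2: f_y(-2, y) = 2; no integer root y with |y| ≤ 4.
  x = -1: f_y(-1, y) = 12 - 2*y; no integer root y with |y| ≤ 4.
  x = 0: f_y(0, y) = 26 - 4*y; no integer root y with |y| ≤ 4.
  x = 1: f_y(1, y) = 44 - 6*y; no integer root y with |y| ≤ 4.
  x = 2: f_y(2, y) = 66 - 8*y; no integer root y with |y| ≤ 4.
  x = 3: f_y(3, y) = 92 - 10*y; no integer root y with |y| ≤ 4.
  x = 4: f_y(4, y) = 122 - 12*y; no integer root y with |y| ≤ 4.
Only singular point on the grid: (-3, 2).
Classify: substitute x = -3 + u, y = 2 + v and expand: f = -u**3 + 2*u**2*v - u*v**2 + v**2.
No constant or linear terms (consistent with a singular point). Quadratic part: v**2. Cubic part: -u**3 + 2*u**2*v - u*v**2.
The quadratic part v**2 is a perfect square, so there is a single (double) tangent line v = 0, i.e. y = 2. Restricting the cubic part to that line (v = 0) leaves -u**3 ≠ 0, so f is not divisible by v and the branch is v² ≈ u**3 to lowest order — this is a cusp.
Classification: cusp.


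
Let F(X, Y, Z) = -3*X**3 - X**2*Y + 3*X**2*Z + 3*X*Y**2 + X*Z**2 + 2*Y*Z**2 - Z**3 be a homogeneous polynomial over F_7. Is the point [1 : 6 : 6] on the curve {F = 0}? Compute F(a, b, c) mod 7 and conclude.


F(1,6,6) ≡ 5 (mod 7); P is NOT on the curve.

Evaluate F(1, 6, 6) term-by-term (mod 7).
  -3*X**3 ↦ -3·1·1·1 = -3
  -X**2*Y ↦ -1·1·6·1 = -6
  3*X**2*Z ↦ 3·1·1·6 = 18
  3*X*Y**2 ↦ 3·1·36·1 = 108
  X*Z**2 ↦ 1·1·1·36 = 36
  2*Y*Z**2 ↦ 2·1·6·36 = 432
  -Z**3 ↦ -1·1·1·216 = -216
Sum: F(1, 6, 6) = (-3) + (-6) + (18) + (108) + (36) + (432) + (-216) = 369.
Reducing mod 7: 369 ≡ 5 (mod 7).
Since F(a, b, c) ≡ 5 ≠ 0 (mod 7), P does NOT lie on the curve.


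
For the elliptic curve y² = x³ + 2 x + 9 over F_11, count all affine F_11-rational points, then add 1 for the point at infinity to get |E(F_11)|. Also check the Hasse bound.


Affine points = {(0, 3), (0, 8), (1, 1), (1, 10), (3, 3), (3, 8), (4, 2), (4, 9), (5, 1), (5, 10), (7, 5), (7, 6), (8, 3), (8, 8)}; affine count = 14; |E(F_11)| = 15.

Discriminant check: Δ ∝ 4a³ + 27b² = 4·2³ + 27·9² = 4·8 + 27·81 ≡ 8 (mod 11). Nonzero ⇒ E is nonsingular.
For each x ∈ F_11, compute rhs = x³ + 2·x + 9 mod 11, then count y ∈ F_11 with y² ≡ rhs.
  x = 0: rhs = 9, matching y values: 3, 8 (2 points).
  x = 1: rhs = 1, matching y values: 1, 10 (2 points).
  x = 2: rhs = 10, matching y values: none (0 points).
  x = 3: rhs = 9, matching y values: 3, 8 (2 points).
  x = 4: rhs = 4, matching y values: 2, 9 (2 points).
  x = 5: rhs = 1, matching y values: 1, 10 (2 points).
  x = 6: rhs = 6, matching y values: none (0 points).
  x = 7: rhs = 3, matching y values: 5, 6 (2 points).
  x = 8: rhs = 9, matching y values: 3, 8 (2 points).
  x = 9: rhs = 8, matching y values: none (0 points).
  x = 10: rhs = 6, matching y values: none (0 points).
Total affine count: 14.
Full point count |E(F_11)| = 14 + 1 = 15.
Hasse bound: |15 − (11+1)| = |3| = 3 ≤ 2√11 ≈ 6.6332 ✓.


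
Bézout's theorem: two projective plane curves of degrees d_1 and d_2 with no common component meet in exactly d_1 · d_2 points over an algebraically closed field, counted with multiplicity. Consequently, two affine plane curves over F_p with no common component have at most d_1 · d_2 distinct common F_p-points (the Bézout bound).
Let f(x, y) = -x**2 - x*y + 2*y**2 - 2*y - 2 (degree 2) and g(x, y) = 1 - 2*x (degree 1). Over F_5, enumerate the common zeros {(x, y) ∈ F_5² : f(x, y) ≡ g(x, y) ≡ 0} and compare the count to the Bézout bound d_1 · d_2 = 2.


Common zeros: ∅; count = 0; Bézout bound = 2.

deg(f) = 2, deg(g) = 1, so Bézout bound = 2.
Scan x ∈ F_5. For each x, list the y ∈ F_5 with f(x, y) ≡ 0 and those with g(x, y) ≡ 0 (mod 5); the common zeros in that column are the intersection.
  x = 0: f ≡ 0 at y ∈ {3}; g ≡ 0 at y ∈ ∅; common: ∅.
  x = 1: f ≡ 0 at y ∈ ∅; g ≡ 0 at y ∈ ∅; common: ∅.
  x = 2: f ≡ 0 at y ∈ {3, 4}; g ≡ 0 at y ∈ ∅; common: ∅.
  x = 3: f ≡ 0 at y ∈ ∅; g ≡ 0 at y ∈ {0, 1, 2, 3, 4}; common: ∅.
  x = 4: f ≡ 0 at y ∈ {4}; g ≡ 0 at y ∈ ∅; common: ∅.
Collecting: common zeros = ∅, so the count is 0.
Comparison with the Bézout bound: 0 ≤ 2 = deg(f)·deg(g), as expected for curves with no common component (the affine F_5-count falls short of the bound because intersections may lie at infinity, over extension fields, or carry multiplicity).
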